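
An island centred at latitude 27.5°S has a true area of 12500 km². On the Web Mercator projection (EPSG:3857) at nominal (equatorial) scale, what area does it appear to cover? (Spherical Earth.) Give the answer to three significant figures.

15900 km²

For Mercator, h = k = sec φ (a conformal cylindrical projection has a single point scale, 1/cos φ).
Areal scale = k² = sec²φ = 1/cos²(27.5°) = 1/0.8870² = 1.271.
Apparent area = 12500 × 1.271 ≈ 15900 km².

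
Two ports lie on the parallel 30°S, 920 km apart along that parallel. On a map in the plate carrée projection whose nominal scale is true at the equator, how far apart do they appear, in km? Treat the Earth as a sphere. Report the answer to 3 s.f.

In the plate carrée (x = Rλ, y = Rφ), meridians are true-scale (h = 1) and parallels are stretched by k = sec φ.
Along the parallel, k = sec 30° = 1/0.8660 = 1.155.
Map distance = 920 × 1.155 ≈ 1060 km.

1060 km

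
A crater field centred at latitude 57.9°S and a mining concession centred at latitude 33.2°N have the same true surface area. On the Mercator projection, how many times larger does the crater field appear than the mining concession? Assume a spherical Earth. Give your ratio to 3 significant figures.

2.48

Mercator is conformal with k = sec φ, so areal scale = k² = sec²φ.
At 57.9°: sec²(57.9°) = 1/0.5314² = 3.541.
At 33.2°: sec²(33.2°) = 1/0.8368² = 1.428.
Ratio = 3.541/1.428 = cos²(33.2°)/cos²(57.9°) ≈ 2.48.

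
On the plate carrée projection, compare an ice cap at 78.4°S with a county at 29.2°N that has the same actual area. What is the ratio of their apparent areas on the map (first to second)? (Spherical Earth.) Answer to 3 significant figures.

In the plate carrée (x = Rλ, y = Rφ), meridians are true-scale (h = 1) and parallels are stretched by k = sec φ.
Areal scale at 78.4°: h·k = 1.000 × 4.973 = 4.973.
Areal scale at 29.2°: h·k = 1.000 × 1.146 = 1.146.
Ratio = 4.973/1.146 ≈ 4.34.

4.34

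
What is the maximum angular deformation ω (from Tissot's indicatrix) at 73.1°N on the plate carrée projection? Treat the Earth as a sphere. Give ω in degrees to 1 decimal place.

For the equirectangular projection with φ₀ = 0 (plate carrée), h = 1 along meridians and k = sec φ along parallels.
At 73.1°: h = 1.000, k = 3.440; principal scales a = 3.440, b = 1.000.
sin(ω/2) = (a − b)/(a + b) = 2.440/4.440 = 0.5495, so ω = 2 arcsin(0.5495) ≈ 66.7°.

66.7°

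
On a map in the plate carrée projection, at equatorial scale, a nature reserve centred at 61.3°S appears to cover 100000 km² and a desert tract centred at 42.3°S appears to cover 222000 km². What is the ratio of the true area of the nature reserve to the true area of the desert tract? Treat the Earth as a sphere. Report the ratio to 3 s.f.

0.292

Plate carrée has h = 1 and k = sec φ, giving areal scale sec φ; true area = (apparent area) · cos φ.
True area of nature reserve: 100000 × cos(61.3°) = 100000 × 0.4802 = 48020 km².
True area of desert tract: 222000 × cos(42.3°) = 222000 × 0.7396 = 164200 km².
Ratio = 48020 / 164200 ≈ 0.292.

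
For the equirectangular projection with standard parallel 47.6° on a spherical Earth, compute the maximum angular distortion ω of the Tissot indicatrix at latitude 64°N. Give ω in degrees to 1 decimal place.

In the equirectangular projection with standard parallel φ₀ = 47.6° (x = Rλ cos φ₀, y = Rφ), meridians are true-scale (h = 1) and the parallel scale is k = cos φ₀ / cos φ.
At 64°: h = 1.000, k = 1.538; principal scales a = 1.538, b = 1.000.
sin(ω/2) = (a − b)/(a + b) = 0.5382/2.538 = 0.2120, so ω = 2 arcsin(0.2120) ≈ 24.5°.

24.5°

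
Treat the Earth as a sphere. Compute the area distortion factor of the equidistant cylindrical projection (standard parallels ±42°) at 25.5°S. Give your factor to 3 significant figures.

The equidistant cylindrical projection with φ₀ = 42° has h = 1 (meridians true) and k = cos φ₀ / cos φ along parallels.
Areal scale = h·k = 1 × cos φ₀ / cos φ; at 25.5°, h = 1.000, k = 0.8234, so h·k = 0.8234.

0.823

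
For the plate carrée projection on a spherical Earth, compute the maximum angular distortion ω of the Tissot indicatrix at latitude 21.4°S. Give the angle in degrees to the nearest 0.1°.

For the equirectangular projection with φ₀ = 0 (plate carrée), h = 1 along meridians and k = sec φ along parallels.
At 21.4°: h = 1.000, k = 1.074; principal scales a = 1.074, b = 1.000.
sin(ω/2) = (a − b)/(a + b) = 0.07405/2.074 = 0.03570, so ω = 2 arcsin(0.03570) ≈ 4.1°.

4.1°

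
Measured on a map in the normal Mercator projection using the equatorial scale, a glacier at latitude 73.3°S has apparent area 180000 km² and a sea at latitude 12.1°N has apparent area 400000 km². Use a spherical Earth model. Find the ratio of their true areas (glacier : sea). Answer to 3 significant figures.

Since Mercator area scale is 1/cos²φ, the true area equals the apparent area multiplied by cos²φ.
True area of glacier: 180000 × cos²(73.3°) = 180000 × 0.08258 = 14860 km².
True area of sea: 400000 × cos²(12.1°) = 400000 × 0.9561 = 382400 km².
Ratio = 14860 / 382400 ≈ 0.0389.

0.0389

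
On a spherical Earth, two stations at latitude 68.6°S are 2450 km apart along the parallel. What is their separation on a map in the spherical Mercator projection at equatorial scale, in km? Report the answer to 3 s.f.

Mercator is conformal, so the point scale is isotropic: h = k = sec φ = 1/cos φ.
Along the parallel, k = sec 68.6° = 1/0.3649 = 2.741.
Map distance = 2450 × 2.741 ≈ 6710 km.

6710 km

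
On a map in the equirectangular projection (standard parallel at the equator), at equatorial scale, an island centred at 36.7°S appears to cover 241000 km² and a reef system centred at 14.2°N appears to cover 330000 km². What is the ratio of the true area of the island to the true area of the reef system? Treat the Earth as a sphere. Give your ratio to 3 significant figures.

On the plate carrée, areal scale = h·k = 1 × sec φ, so true area = apparent × cos φ.
True area of island: 241000 × cos(36.7°) = 241000 × 0.8018 = 193200 km².
True area of reef system: 330000 × cos(14.2°) = 330000 × 0.9694 = 319900 km².
Ratio = 193200 / 319900 ≈ 0.604.

0.604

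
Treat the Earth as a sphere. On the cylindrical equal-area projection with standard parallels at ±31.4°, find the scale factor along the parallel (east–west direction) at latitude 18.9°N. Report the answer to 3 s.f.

For cylindrical equal-area with standard parallel φ₀, h = cos φ / cos φ₀ and k = cos φ₀ / cos φ, so h·k = 1.
k = cos 31.4° / cos 18.9° = 0.8536/0.9461 = 0.9022.

0.902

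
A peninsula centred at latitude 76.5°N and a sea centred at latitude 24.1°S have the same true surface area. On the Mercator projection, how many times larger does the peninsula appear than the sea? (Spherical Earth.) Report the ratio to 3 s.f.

Mercator is conformal with k = sec φ, so areal scale = k² = sec²φ.
At 76.5°: sec²(76.5°) = 1/0.2334² = 18.35.
At 24.1°: sec²(24.1°) = 1/0.9128² = 1.200.
Ratio = 18.35/1.200 = cos²(24.1°)/cos²(76.5°) ≈ 15.3.

15.3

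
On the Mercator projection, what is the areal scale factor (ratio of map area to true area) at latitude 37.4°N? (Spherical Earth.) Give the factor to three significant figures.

1.58

Mercator is conformal, so the point scale is isotropic: h = k = sec φ = 1/cos φ.
Areal scale = k² = sec²φ = 1/cos²(37.4°) = 1/0.7944² = 1.585.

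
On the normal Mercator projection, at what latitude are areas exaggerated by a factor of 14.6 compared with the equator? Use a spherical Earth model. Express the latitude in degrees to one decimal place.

74.8°

Mercator areal scale is sec²φ.
sec²φ = 14.6  ⇒  cos²φ = 0.06849  ⇒  cos φ = 0.2617.
φ = arccos(0.2617) ≈ 74.8°.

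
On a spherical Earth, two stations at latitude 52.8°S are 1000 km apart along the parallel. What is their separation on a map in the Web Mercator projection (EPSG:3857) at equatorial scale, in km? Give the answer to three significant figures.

The Mercator projection is conformal; its linear scale factor is the same in every direction and equals sec φ = 1/cos φ.
Along the parallel, k = sec 52.8° = 1/0.6046 = 1.654.
Map distance = 1000 × 1.654 ≈ 1650 km.

1650 km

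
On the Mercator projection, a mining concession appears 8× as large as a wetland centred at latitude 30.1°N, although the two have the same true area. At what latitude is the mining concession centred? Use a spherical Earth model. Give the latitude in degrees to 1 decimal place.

For equal true areas on Mercator, apparent areas scale as sec²φ, so the ratio is cos²φ₂ / cos²φ₁.
cos²φ₂ / cos²φ₁ = 8  ⇒  cos φ₁ = cos 30.1° / √8 = 0.8652/2.828 = 0.3059.
φ₁ = arccos(0.3059) ≈ 72.2°.

72.2°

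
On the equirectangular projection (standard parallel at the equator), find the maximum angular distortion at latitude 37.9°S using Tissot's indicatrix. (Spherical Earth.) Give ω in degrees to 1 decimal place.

13.5°

For the equirectangular projection with φ₀ = 0 (plate carrée), h = 1 along meridians and k = sec φ along parallels.
At 37.9°: h = 1.000, k = 1.267; principal scales a = 1.267, b = 1.000.
sin(ω/2) = (a − b)/(a + b) = 0.2673/2.267 = 0.1179, so ω = 2 arcsin(0.1179) ≈ 13.5°.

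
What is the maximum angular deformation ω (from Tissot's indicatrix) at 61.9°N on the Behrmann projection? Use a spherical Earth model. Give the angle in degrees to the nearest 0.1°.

65.8°

Behrmann is a cylindrical equal-area projection with standard parallels at ±30°. For cylindrical equal-area with standard parallel φ₀, h = cos φ / cos φ₀ and k = cos φ₀ / cos φ, so h·k = 1.
At 61.9°: h = 0.5439, k = 1.839; principal scales a = 1.839, b = 0.5439.
sin(ω/2) = (a − b)/(a + b) = 1.295/2.383 = 0.5434, so ω = 2 arcsin(0.5434) ≈ 65.8°.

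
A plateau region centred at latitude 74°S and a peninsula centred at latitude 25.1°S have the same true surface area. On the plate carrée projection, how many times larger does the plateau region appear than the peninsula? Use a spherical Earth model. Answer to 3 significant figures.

Plate carrée maps x = Rλ, y = Rφ. The meridian scale is h = 1 and the parallel scale is k = 1/cos φ = sec φ.
Areal scale at 74°: h·k = 1.000 × 3.628 = 3.628.
Areal scale at 25.1°: h·k = 1.000 × 1.104 = 1.104.
Ratio = 3.628/1.104 ≈ 3.29.

3.29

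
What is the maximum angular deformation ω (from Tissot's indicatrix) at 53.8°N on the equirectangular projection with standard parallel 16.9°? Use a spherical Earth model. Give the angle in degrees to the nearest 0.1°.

27.4°

With standard parallel φ₀ = 16.9°, the equirectangular projection gives x = Rλ cos φ₀, y = Rφ, so h = 1 and k = cos 16.9° / cos φ.
At 53.8°: h = 1.000, k = 1.620; principal scales a = 1.620, b = 1.000.
sin(ω/2) = (a − b)/(a + b) = 0.6201/2.620 = 0.2367, so ω = 2 arcsin(0.2367) ≈ 27.4°.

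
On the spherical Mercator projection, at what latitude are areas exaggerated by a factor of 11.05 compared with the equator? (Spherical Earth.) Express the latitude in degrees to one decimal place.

Mercator areal scale is sec²φ.
sec²φ = 11.05  ⇒  cos²φ = 0.09050  ⇒  cos φ = 0.3008.
φ = arccos(0.3008) ≈ 72.5°.

72.5°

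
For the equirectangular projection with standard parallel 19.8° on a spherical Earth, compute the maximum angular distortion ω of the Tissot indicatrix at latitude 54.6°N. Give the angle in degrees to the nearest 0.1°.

In the equirectangular projection with standard parallel φ₀ = 19.8° (x = Rλ cos φ₀, y = Rφ), meridians are true-scale (h = 1) and the parallel scale is k = cos φ₀ / cos φ.
At 54.6°: h = 1.000, k = 1.624; principal scales a = 1.624, b = 1.000.
sin(ω/2) = (a − b)/(a + b) = 0.6242/2.624 = 0.2379, so ω = 2 arcsin(0.2379) ≈ 27.5°.

27.5°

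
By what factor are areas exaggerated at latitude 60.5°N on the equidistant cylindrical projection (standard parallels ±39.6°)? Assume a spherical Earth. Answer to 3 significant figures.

1.56

The equidistant cylindrical projection with φ₀ = 39.6° has h = 1 (meridians true) and k = cos φ₀ / cos φ along parallels.
Areal scale = h·k = 1 × cos φ₀ / cos φ; at 60.5°, h = 1.000, k = 1.565, so h·k = 1.565.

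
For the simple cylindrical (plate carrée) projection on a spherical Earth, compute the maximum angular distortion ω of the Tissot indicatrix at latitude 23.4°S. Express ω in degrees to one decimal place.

4.9°

For the equirectangular projection with φ₀ = 0 (plate carrée), h = 1 along meridians and k = sec φ along parallels.
At 23.4°: h = 1.000, k = 1.090; principal scales a = 1.090, b = 1.000.
sin(ω/2) = (a − b)/(a + b) = 0.08962/2.090 = 0.04289, so ω = 2 arcsin(0.04289) ≈ 4.9°.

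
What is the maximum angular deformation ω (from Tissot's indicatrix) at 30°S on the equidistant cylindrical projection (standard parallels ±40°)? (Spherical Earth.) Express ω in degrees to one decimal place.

7.0°

The equidistant cylindrical projection with φ₀ = 40° has h = 1 (meridians true) and k = cos φ₀ / cos φ along parallels.
At 30°: h = 1.000, k = 0.8846; principal scales a = 1.000, b = 0.8846.
sin(ω/2) = (a − b)/(a + b) = 0.1154/1.885 = 0.06126, so ω = 2 arcsin(0.06126) ≈ 7.0°.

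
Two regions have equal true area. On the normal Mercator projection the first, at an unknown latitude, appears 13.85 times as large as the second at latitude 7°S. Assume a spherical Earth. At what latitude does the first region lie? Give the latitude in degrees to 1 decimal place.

74.5°

On Mercator, (apparent₁)/(apparent₂) = sec²φ₁ / sec²φ₂ when true areas are equal.
cos²φ₂ / cos²φ₁ = 13.85  ⇒  cos φ₁ = cos 7° / √13.85 = 0.9925/3.722 = 0.2667.
φ₁ = arccos(0.2667) ≈ 74.5°.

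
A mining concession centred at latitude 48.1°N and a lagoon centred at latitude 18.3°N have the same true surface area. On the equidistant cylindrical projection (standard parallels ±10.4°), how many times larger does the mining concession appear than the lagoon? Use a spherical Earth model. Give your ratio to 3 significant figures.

With standard parallel φ₀ = 10.4°, the equirectangular projection gives x = Rλ cos φ₀, y = Rφ, so h = 1 and k = cos 10.4° / cos φ.
Areal scale at 48.1°: h·k = 1.000 × 1.473 = 1.473.
Areal scale at 18.3°: h·k = 1.000 × 1.036 = 1.036.
Ratio = 1.473/1.036 ≈ 1.42.

1.42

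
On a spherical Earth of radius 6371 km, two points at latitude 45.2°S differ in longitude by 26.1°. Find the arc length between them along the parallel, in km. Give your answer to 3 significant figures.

2040 km

Arc length along a parallel = R cos φ · Δλ (with Δλ in radians).
= 6371 × cos 45.2° × (26.1° × π/180) = 6371 × 0.7046 × 0.4555 ≈ 2040 km.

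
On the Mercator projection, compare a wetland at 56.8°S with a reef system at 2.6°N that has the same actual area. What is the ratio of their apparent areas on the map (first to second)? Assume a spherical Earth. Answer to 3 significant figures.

Mercator areal scale is sec²φ.
At 56.8°: sec²(56.8°) = 1/0.5476² = 3.335.
At 2.6°: sec²(2.6°) = 1/0.9990² = 1.002.
Ratio = 3.335/1.002 = cos²(2.6°)/cos²(56.8°) ≈ 3.33.

3.33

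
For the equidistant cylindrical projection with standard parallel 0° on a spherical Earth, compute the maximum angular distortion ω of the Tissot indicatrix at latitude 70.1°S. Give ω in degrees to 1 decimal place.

59.0°

In the plate carrée (x = Rλ, y = Rφ), meridians are true-scale (h = 1) and parallels are stretched by k = sec φ.
At 70.1°: h = 1.000, k = 2.938; principal scales a = 2.938, b = 1.000.
sin(ω/2) = (a − b)/(a + b) = 1.938/3.938 = 0.4921, so ω = 2 arcsin(0.4921) ≈ 59.0°.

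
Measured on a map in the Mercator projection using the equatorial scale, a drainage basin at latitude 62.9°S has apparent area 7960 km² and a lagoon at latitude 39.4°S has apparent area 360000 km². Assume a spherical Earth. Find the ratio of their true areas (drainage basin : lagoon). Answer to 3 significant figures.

Mercator's areal exaggeration is sec²φ; hence true area = (apparent area) · cos²φ.
True area of drainage basin: 7960 × cos²(62.9°) = 7960 × 0.2075 = 1652 km².
True area of lagoon: 360000 × cos²(39.4°) = 360000 × 0.5971 = 215000 km².
Ratio = 1652 / 215000 ≈ 0.00768.

0.00768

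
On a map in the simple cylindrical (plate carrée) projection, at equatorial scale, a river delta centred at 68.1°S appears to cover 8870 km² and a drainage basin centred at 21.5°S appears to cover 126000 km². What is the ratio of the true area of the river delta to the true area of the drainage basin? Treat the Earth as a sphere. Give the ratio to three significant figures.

On the plate carrée, areal scale = h·k = 1 × sec φ, so true area = apparent × cos φ.
True area of river delta: 8870 × cos(68.1°) = 8870 × 0.3730 = 3308 km².
True area of drainage basin: 126000 × cos(21.5°) = 126000 × 0.9304 = 117200 km².
Ratio = 3308 / 117200 ≈ 0.0282.

0.0282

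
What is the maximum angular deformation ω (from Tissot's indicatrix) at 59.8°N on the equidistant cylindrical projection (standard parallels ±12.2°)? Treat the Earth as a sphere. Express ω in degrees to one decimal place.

37.4°

The equidistant cylindrical projection with φ₀ = 12.2° has h = 1 (meridians true) and k = cos φ₀ / cos φ along parallels.
At 59.8°: h = 1.000, k = 1.943; principal scales a = 1.943, b = 1.000.
sin(ω/2) = (a − b)/(a + b) = 0.9431/2.943 = 0.3204, so ω = 2 arcsin(0.3204) ≈ 37.4°.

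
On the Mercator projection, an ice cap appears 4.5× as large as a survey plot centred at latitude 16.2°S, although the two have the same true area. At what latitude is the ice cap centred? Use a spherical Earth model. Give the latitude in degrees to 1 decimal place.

On Mercator, (apparent₁)/(apparent₂) = sec²φ₁ / sec²φ₂ when true areas are equal.
cos²φ₂ / cos²φ₁ = 4.5  ⇒  cos φ₁ = cos 16.2° / √4.5 = 0.9603/2.121 = 0.4527.
φ₁ = arccos(0.4527) ≈ 63.1°.

63.1°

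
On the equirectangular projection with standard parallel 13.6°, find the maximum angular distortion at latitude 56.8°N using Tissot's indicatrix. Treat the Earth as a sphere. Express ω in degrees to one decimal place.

32.4°

With standard parallel φ₀ = 13.6°, the equirectangular projection gives x = Rλ cos φ₀, y = Rφ, so h = 1 and k = cos 13.6° / cos φ.
At 56.8°: h = 1.000, k = 1.775; principal scales a = 1.775, b = 1.000.
sin(ω/2) = (a − b)/(a + b) = 0.7751/2.775 = 0.2793, so ω = 2 arcsin(0.2793) ≈ 32.4°.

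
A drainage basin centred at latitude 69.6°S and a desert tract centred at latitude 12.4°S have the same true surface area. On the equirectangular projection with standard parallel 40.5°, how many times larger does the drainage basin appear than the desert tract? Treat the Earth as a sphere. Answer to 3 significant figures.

With standard parallel φ₀ = 40.5°, the equirectangular projection gives x = Rλ cos φ₀, y = Rφ, so h = 1 and k = cos 40.5° / cos φ.
Areal scale at 69.6°: h·k = 1.000 × 2.181 = 2.181.
Areal scale at 12.4°: h·k = 1.000 × 0.7786 = 0.7786.
Ratio = 2.181/0.7786 ≈ 2.80.

2.80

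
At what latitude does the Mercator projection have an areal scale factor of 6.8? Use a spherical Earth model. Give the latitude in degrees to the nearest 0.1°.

67.5°

Mercator areal scale is sec²φ.
sec²φ = 6.8  ⇒  cos²φ = 0.1471  ⇒  cos φ = 0.3835.
φ = arccos(0.3835) ≈ 67.5°.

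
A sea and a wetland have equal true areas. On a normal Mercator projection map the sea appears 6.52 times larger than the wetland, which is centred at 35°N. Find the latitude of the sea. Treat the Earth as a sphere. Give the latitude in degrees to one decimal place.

On Mercator, (apparent₁)/(apparent₂) = sec²φ₁ / sec²φ₂ when true areas are equal.
cos²φ₂ / cos²φ₁ = 6.52  ⇒  cos φ₁ = cos 35° / √6.52 = 0.8192/2.553 = 0.3208.
φ₁ = arccos(0.3208) ≈ 71.3°.

71.3°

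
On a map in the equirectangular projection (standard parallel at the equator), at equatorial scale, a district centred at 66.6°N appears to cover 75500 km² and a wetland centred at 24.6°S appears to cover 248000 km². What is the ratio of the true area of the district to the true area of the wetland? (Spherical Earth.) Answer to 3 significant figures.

0.133

Plate carrée has h = 1 and k = sec φ, giving areal scale sec φ; true area = (apparent area) · cos φ.
True area of district: 75500 × cos(66.6°) = 75500 × 0.3971 = 29980 km².
True area of wetland: 248000 × cos(24.6°) = 248000 × 0.9092 = 225500 km².
Ratio = 29980 / 225500 ≈ 0.133.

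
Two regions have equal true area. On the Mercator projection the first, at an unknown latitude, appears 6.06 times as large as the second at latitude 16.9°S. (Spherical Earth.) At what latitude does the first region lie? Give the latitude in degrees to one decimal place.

67.1°

For equal true areas on Mercator, apparent areas scale as sec²φ, so the ratio is cos²φ₂ / cos²φ₁.
cos²φ₂ / cos²φ₁ = 6.06  ⇒  cos φ₁ = cos 16.9° / √6.06 = 0.9568/2.462 = 0.3887.
φ₁ = arccos(0.3887) ≈ 67.1°.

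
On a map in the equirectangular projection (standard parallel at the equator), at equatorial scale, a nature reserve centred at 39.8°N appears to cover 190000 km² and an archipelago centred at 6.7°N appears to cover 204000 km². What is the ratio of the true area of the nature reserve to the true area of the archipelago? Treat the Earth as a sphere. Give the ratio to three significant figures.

0.720

On the plate carrée, areal scale = h·k = 1 × sec φ, so true area = apparent × cos φ.
True area of nature reserve: 190000 × cos(39.8°) = 190000 × 0.7683 = 146000 km².
True area of archipelago: 204000 × cos(6.7°) = 204000 × 0.9932 = 202600 km².
Ratio = 146000 / 202600 ≈ 0.720.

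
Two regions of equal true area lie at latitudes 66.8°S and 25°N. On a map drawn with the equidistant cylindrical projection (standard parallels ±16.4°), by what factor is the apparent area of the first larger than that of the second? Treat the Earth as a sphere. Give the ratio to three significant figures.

2.30

With standard parallel φ₀ = 16.4°, the equirectangular projection gives x = Rλ cos φ₀, y = Rφ, so h = 1 and k = cos 16.4° / cos φ.
Areal scale at 66.8°: h·k = 1.000 × 2.435 = 2.435.
Areal scale at 25°: h·k = 1.000 × 1.058 = 1.058.
Ratio = 2.435/1.058 ≈ 2.30.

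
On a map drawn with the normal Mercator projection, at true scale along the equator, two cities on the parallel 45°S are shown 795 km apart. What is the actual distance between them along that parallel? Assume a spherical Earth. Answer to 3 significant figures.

562 km

Mercator is conformal, so the point scale is isotropic: h = k = sec φ = 1/cos φ.
Along the parallel at 45°, map distances are exaggerated by k = sec 45° = 1.414.
True distance = 795 / 1.414 = 795 × cos 45° ≈ 562 km.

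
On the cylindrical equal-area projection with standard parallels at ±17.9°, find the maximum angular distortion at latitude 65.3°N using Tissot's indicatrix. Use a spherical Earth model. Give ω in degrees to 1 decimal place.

Cylindrical equal-area (φ₀ = 17.9°): h = cos φ / cos 17.9° along meridians, k = cos 17.9° / cos φ along parallels; h·k = 1.
At 65.3°: h = 0.4391, k = 2.277; principal scales a = 2.277, b = 0.4391.
sin(ω/2) = (a − b)/(a + b) = 1.838/2.716 = 0.6767, so ω = 2 arcsin(0.6767) ≈ 85.2°.

85.2°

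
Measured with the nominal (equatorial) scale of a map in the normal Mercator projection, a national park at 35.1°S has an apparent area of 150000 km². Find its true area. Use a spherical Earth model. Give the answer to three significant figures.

For Mercator, h = k = sec φ (a conformal cylindrical projection has a single point scale, 1/cos φ).
Areal scale = k² = sec²φ = 1/cos²(35.1°) = 1/0.8181² = 1.494.
True area = apparent / (areal scale) = 150000 / 1.494 ≈ 100000 km².

100000 km²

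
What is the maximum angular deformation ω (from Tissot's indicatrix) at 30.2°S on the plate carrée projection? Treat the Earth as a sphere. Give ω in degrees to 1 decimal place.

For the equirectangular projection with φ₀ = 0 (plate carrée), h = 1 along meridians and k = sec φ along parallels.
At 30.2°: h = 1.000, k = 1.157; principal scales a = 1.157, b = 1.000.
sin(ω/2) = (a − b)/(a + b) = 0.1570/2.157 = 0.07280, so ω = 2 arcsin(0.07280) ≈ 8.4°.

8.4°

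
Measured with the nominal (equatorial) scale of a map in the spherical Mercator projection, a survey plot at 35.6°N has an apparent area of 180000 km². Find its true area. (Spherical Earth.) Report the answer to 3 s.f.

119000 km²

Mercator is conformal, so the point scale is isotropic: h = k = sec φ = 1/cos φ.
Areal scale = k² = sec²φ = 1/cos²(35.6°) = 1/0.8131² = 1.513.
True area = apparent / (areal scale) = 180000 / 1.513 ≈ 119000 km².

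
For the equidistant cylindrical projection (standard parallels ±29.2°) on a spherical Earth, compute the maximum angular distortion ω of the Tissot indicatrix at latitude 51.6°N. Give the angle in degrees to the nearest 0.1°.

In the equirectangular projection with standard parallel φ₀ = 29.2° (x = Rλ cos φ₀, y = Rφ), meridians are true-scale (h = 1) and the parallel scale is k = cos φ₀ / cos φ.
At 51.6°: h = 1.000, k = 1.405; principal scales a = 1.405, b = 1.000.
sin(ω/2) = (a − b)/(a + b) = 0.4053/2.405 = 0.1685, so ω = 2 arcsin(0.1685) ≈ 19.4°.

19.4°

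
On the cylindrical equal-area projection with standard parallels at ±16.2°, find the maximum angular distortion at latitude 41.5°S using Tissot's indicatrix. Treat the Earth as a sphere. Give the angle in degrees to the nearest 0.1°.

For cylindrical equal-area with standard parallel φ₀, h = cos φ / cos φ₀ and k = cos φ₀ / cos φ, so h·k = 1.
At 41.5°: h = 0.7799, k = 1.282; principal scales a = 1.282, b = 0.7799.
sin(ω/2) = (a − b)/(a + b) = 0.5023/2.062 = 0.2436, so ω = 2 arcsin(0.2436) ≈ 28.2°.

28.2°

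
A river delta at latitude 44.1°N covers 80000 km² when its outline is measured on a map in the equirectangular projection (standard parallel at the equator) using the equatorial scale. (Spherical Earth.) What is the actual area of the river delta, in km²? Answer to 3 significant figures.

57500 km²

Plate carrée maps x = Rλ, y = Rφ. The meridian scale is h = 1 and the parallel scale is k = 1/cos φ = sec φ.
Areal scale = h·k = 1 × sec φ; at 44.1°, h = 1.000, k = 1.393, so h·k = 1.393.
True area = apparent / (areal scale) = 80000 / 1.393 ≈ 57500 km².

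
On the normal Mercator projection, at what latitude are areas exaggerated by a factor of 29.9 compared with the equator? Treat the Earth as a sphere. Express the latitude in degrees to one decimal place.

79.5°

Mercator areal scale is sec²φ.
sec²φ = 29.9  ⇒  cos²φ = 0.03344  ⇒  cos φ = 0.1829.
φ = arccos(0.1829) ≈ 79.5°.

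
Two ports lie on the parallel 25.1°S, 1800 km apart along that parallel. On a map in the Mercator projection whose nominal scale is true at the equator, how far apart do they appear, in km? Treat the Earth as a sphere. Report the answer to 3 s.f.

1990 km

The Mercator projection is conformal; its linear scale factor is the same in every direction and equals sec φ = 1/cos φ.
Along the parallel, k = sec 25.1° = 1/0.9056 = 1.104.
Map distance = 1800 × 1.104 ≈ 1990 km.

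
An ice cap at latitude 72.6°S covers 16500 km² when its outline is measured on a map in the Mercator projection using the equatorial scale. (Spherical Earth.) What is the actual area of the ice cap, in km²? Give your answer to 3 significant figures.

For Mercator, h = k = sec φ (a conformal cylindrical projection has a single point scale, 1/cos φ).
Areal scale = k² = sec²φ = 1/cos²(72.6°) = 1/0.2990² = 11.18.
True area = apparent / (areal scale) = 16500 / 11.18 ≈ 1480 km².

1480 km²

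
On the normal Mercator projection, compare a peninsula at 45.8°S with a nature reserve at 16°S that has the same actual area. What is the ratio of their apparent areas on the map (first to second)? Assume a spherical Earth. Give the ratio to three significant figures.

1.90

Mercator is conformal with k = sec φ, so areal scale = k² = sec²φ.
At 45.8°: sec²(45.8°) = 1/0.6972² = 2.057.
At 16°: sec²(16°) = 1/0.9613² = 1.082.
Ratio = 2.057/1.082 = cos²(16°)/cos²(45.8°) ≈ 1.90.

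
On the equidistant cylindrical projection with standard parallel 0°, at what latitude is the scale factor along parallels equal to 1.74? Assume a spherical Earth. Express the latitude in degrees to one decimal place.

54.9°

Plate carrée: h = 1, k = sec φ along parallels.
sec φ = 1.74  ⇒  cos φ = 0.5747  ⇒  φ ≈ 54.9°.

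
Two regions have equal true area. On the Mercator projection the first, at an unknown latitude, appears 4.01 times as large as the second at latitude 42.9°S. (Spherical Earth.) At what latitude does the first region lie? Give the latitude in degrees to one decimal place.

On Mercator, (apparent₁)/(apparent₂) = sec²φ₁ / sec²φ₂ when true areas are equal.
cos²φ₂ / cos²φ₁ = 4.01  ⇒  cos φ₁ = cos 42.9° / √4.01 = 0.7325/2.002 = 0.3658.
φ₁ = arccos(0.3658) ≈ 68.5°.

68.5°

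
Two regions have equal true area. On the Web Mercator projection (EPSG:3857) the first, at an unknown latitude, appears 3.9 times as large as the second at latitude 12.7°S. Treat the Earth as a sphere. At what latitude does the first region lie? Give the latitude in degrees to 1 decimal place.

On Mercator, (apparent₁)/(apparent₂) = sec²φ₁ / sec²φ₂ when true areas are equal.
cos²φ₂ / cos²φ₁ = 3.9  ⇒  cos φ₁ = cos 12.7° / √3.9 = 0.9755/1.975 = 0.4940.
φ₁ = arccos(0.4940) ≈ 60.4°.

60.4°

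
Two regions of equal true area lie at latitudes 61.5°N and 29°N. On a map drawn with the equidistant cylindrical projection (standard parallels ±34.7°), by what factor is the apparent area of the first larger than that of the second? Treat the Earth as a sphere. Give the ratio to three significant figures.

1.83

The equidistant cylindrical projection with φ₀ = 34.7° has h = 1 (meridians true) and k = cos φ₀ / cos φ along parallels.
Areal scale at 61.5°: h·k = 1.000 × 1.723 = 1.723.
Areal scale at 29°: h·k = 1.000 × 0.9400 = 0.9400.
Ratio = 1.723/0.9400 ≈ 1.83.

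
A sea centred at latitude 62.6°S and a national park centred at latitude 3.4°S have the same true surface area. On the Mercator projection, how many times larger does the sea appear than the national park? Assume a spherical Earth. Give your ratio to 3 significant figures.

On Mercator, area is exaggerated by sec²φ = 1/cos²φ.
At 62.6°: sec²(62.6°) = 1/0.4602² = 4.722.
At 3.4°: sec²(3.4°) = 1/0.9982² = 1.004.
Ratio = 4.722/1.004 = cos²(3.4°)/cos²(62.6°) ≈ 4.71.

4.71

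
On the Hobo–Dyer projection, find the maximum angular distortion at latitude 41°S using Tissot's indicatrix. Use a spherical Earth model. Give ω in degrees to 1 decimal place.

5.7°

The Hobo–Dyer projection is cylindrical equal-area with φ₀ = 37.5°. For cylindrical equal-area with standard parallel φ₀, h = cos φ / cos φ₀ and k = cos φ₀ / cos φ, so h·k = 1.
At 41°: h = 0.9513, k = 1.051; principal scales a = 1.051, b = 0.9513.
sin(ω/2) = (a − b)/(a + b) = 0.09991/2.002 = 0.04989, so ω = 2 arcsin(0.04989) ≈ 5.7°.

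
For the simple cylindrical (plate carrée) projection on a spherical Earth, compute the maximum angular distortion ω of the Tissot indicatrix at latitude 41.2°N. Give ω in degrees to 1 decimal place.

Plate carrée maps x = Rλ, y = Rφ. The meridian scale is h = 1 and the parallel scale is k = 1/cos φ = sec φ.
At 41.2°: h = 1.000, k = 1.329; principal scales a = 1.329, b = 1.000.
sin(ω/2) = (a − b)/(a + b) = 0.3291/2.329 = 0.1413, so ω = 2 arcsin(0.1413) ≈ 16.2°.

16.2°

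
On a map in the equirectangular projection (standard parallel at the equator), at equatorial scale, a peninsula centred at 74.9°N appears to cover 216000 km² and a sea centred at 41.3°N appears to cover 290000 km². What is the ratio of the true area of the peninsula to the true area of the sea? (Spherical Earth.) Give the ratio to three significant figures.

Plate carrée has h = 1 and k = sec φ, giving areal scale sec φ; true area = (apparent area) · cos φ.
True area of peninsula: 216000 × cos(74.9°) = 216000 × 0.2605 = 56270 km².
True area of sea: 290000 × cos(41.3°) = 290000 × 0.7513 = 217900 km².
Ratio = 56270 / 217900 ≈ 0.258.

0.258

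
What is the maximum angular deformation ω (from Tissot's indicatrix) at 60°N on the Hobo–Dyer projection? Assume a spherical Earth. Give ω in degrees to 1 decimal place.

The Hobo–Dyer projection is cylindrical equal-area with φ₀ = 37.5°. For cylindrical equal-area with standard parallel φ₀, h = cos φ / cos φ₀ and k = cos φ₀ / cos φ, so h·k = 1.
At 60°: h = 0.6302, k = 1.587; principal scales a = 1.587, b = 0.6302.
sin(ω/2) = (a − b)/(a + b) = 0.9565/2.217 = 0.4314, so ω = 2 arcsin(0.4314) ≈ 51.1°.

51.1°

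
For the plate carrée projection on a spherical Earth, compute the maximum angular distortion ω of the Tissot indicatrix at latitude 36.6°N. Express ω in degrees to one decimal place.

For the equirectangular projection with φ₀ = 0 (plate carrée), h = 1 along meridians and k = sec φ along parallels.
At 36.6°: h = 1.000, k = 1.246; principal scales a = 1.246, b = 1.000.
sin(ω/2) = (a − b)/(a + b) = 0.2456/2.246 = 0.1094, so ω = 2 arcsin(0.1094) ≈ 12.6°.

12.6°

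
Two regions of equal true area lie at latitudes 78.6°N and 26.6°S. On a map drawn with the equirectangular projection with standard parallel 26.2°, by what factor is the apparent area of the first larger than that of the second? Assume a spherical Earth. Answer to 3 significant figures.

4.52

In the equirectangular projection with standard parallel φ₀ = 26.2° (x = Rλ cos φ₀, y = Rφ), meridians are true-scale (h = 1) and the parallel scale is k = cos φ₀ / cos φ.
Areal scale at 78.6°: h·k = 1.000 × 4.539 = 4.539.
Areal scale at 26.6°: h·k = 1.000 × 1.003 = 1.003.
Ratio = 4.539/1.003 ≈ 4.52.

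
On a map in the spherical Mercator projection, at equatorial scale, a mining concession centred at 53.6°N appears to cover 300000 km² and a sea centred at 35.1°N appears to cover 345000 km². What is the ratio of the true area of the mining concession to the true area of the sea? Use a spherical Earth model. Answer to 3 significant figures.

0.457

On Mercator the areal scale is sec²φ, so true area = apparent × cos²φ.
True area of mining concession: 300000 × cos²(53.6°) = 300000 × 0.3521 = 105600 km².
True area of sea: 345000 × cos²(35.1°) = 345000 × 0.6694 = 230900 km².
Ratio = 105600 / 230900 ≈ 0.457.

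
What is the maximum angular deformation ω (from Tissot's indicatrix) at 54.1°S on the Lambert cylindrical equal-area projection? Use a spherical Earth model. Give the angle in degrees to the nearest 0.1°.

The Lambert cylindrical equal-area projection is the cylindrical equal-area projection with its standard parallel at the equator (φ₀ = 0). For cylindrical equal-area with standard parallel φ₀, h = cos φ / cos φ₀ and k = cos φ₀ / cos φ, so h·k = 1.
At 54.1°: h = 0.5864, k = 1.705; principal scales a = 1.705, b = 0.5864.
sin(ω/2) = (a − b)/(a + b) = 1.119/2.292 = 0.4883, so ω = 2 arcsin(0.4883) ≈ 58.5°.

58.5°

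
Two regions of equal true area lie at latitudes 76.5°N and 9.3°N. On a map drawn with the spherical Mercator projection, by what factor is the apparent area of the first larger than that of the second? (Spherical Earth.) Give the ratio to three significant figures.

17.9

Mercator is conformal with k = sec φ, so areal scale = k² = sec²φ.
At 76.5°: sec²(76.5°) = 1/0.2334² = 18.35.
At 9.3°: sec²(9.3°) = 1/0.9869² = 1.027.
Ratio = 18.35/1.027 = cos²(9.3°)/cos²(76.5°) ≈ 17.9.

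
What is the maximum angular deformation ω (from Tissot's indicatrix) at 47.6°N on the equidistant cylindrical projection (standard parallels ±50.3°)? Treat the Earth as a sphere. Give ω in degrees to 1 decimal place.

With standard parallel φ₀ = 50.3°, the equirectangular projection gives x = Rλ cos φ₀, y = Rφ, so h = 1 and k = cos 50.3° / cos φ.
At 47.6°: h = 1.000, k = 0.9473; principal scales a = 1.000, b = 0.9473.
sin(ω/2) = (a − b)/(a + b) = 0.05270/1.947 = 0.02706, so ω = 2 arcsin(0.02706) ≈ 3.1°.

3.1°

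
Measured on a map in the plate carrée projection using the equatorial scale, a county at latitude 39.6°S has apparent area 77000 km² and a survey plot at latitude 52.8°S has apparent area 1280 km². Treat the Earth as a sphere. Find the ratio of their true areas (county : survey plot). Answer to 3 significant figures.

On the plate carrée, areal scale = h·k = 1 × sec φ, so true area = apparent × cos φ.
True area of county: 77000 × cos(39.6°) = 77000 × 0.7705 = 59330 km².
True area of survey plot: 1280 × cos(52.8°) = 1280 × 0.6046 = 773.9 km².
Ratio = 59330 / 773.9 ≈ 76.7.

76.7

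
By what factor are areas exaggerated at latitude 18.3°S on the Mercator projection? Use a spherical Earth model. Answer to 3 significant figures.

1.11

For Mercator, h = k = sec φ (a conformal cylindrical projection has a single point scale, 1/cos φ).
Areal scale = k² = sec²φ = 1/cos²(18.3°) = 1/0.9494² = 1.109.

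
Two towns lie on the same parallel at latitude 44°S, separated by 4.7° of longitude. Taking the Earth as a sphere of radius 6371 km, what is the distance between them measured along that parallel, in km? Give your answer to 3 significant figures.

376 km

Arc length along a parallel = R cos φ · Δλ (with Δλ in radians).
= 6371 × cos 44° × (4.7° × π/180) = 6371 × 0.7193 × 0.08203 ≈ 376 km.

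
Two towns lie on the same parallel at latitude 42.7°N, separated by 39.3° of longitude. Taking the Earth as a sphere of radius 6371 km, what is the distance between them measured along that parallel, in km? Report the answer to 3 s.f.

Arc length along a parallel = R cos φ · Δλ (with Δλ in radians).
= 6371 × cos 42.7° × (39.3° × π/180) = 6371 × 0.7349 × 0.6859 ≈ 3210 km.

3210 km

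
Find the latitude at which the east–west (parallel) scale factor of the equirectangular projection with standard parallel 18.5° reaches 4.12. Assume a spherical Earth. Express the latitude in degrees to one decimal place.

76.7°

In the equirectangular projection with standard parallel φ₀ = 18.5° (x = Rλ cos φ₀, y = Rφ), meridians are true-scale (h = 1) and the parallel scale is k = cos φ₀ / cos φ.
k = cos φ₀ / cos φ = 4.12  ⇒  cos φ = cos 18.5° / 4.12 = 0.2302.
φ = arccos(0.2302) ≈ 76.7°.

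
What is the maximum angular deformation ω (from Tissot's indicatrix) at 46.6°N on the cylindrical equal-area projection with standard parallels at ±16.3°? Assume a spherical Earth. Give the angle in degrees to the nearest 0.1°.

37.6°

A cylindrical equal-area projection with standard parallel φ₀ has meridian scale h = cos φ / cos φ₀ and parallel scale k = cos φ₀ / cos φ (so areas are preserved, h·k = 1).
At 46.6°: h = 0.7159, k = 1.397; principal scales a = 1.397, b = 0.7159.
sin(ω/2) = (a − b)/(a + b) = 0.6811/2.113 = 0.3224, so ω = 2 arcsin(0.3224) ≈ 37.6°.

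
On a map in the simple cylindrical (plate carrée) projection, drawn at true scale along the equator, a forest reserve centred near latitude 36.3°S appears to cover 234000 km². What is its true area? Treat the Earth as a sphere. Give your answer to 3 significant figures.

For the equirectangular projection with φ₀ = 0 (plate carrée), h = 1 along meridians and k = sec φ along parallels.
Areal scale = h·k = 1 × sec φ; at 36.3°, h = 1.000, k = 1.241, so h·k = 1.241.
True area = apparent / (areal scale) = 234000 / 1.241 ≈ 189000 km².

189000 km²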